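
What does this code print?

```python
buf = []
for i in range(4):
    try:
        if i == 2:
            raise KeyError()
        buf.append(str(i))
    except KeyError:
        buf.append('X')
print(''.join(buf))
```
01X3

Exception on i=2 caught, loop continues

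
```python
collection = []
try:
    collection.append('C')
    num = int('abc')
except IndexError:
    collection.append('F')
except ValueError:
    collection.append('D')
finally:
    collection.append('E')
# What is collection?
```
['C', 'D', 'E']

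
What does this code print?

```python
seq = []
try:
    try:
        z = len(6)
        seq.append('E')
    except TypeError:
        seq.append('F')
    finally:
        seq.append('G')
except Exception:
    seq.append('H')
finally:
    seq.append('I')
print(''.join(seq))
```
FGI

Both finally blocks run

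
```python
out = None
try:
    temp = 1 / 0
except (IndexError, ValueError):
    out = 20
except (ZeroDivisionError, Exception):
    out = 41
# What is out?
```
41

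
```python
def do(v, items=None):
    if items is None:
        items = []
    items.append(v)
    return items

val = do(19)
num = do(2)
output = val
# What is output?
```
[19]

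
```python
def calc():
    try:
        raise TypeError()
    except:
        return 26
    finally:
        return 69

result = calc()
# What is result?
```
69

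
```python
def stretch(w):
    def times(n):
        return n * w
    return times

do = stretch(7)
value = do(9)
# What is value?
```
63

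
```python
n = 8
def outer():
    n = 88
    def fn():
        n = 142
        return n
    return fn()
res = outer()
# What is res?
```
142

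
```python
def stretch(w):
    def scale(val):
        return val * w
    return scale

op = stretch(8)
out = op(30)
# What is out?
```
240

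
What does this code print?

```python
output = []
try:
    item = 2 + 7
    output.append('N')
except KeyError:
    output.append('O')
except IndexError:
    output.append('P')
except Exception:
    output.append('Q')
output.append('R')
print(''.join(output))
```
NR

No exception, try block completes normally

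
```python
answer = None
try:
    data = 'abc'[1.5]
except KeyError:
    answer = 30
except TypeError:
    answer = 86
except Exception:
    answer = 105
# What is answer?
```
86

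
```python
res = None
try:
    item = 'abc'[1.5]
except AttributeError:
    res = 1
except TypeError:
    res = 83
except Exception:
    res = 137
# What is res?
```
83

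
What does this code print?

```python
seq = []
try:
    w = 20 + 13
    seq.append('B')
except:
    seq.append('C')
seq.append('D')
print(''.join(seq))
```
BD

No exception, try block completes normally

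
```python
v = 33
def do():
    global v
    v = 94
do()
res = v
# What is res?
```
94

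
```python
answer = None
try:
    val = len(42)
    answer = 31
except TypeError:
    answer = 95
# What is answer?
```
95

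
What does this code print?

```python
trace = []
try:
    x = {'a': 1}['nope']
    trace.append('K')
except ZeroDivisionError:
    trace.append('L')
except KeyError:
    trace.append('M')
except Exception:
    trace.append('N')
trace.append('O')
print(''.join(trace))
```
MO

KeyError matches before generic Exception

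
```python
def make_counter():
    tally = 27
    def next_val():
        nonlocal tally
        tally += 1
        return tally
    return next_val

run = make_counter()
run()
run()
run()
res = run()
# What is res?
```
31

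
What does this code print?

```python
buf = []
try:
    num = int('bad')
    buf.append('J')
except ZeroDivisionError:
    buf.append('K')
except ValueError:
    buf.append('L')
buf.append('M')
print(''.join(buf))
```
LM

ValueError is caught by its specific handler, not ZeroDivisionError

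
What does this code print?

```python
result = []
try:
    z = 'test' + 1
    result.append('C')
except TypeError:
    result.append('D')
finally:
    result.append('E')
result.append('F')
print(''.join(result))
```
DEF

finally always runs, even after exception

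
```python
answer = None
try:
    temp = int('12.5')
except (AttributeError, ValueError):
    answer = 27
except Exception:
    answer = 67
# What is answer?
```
27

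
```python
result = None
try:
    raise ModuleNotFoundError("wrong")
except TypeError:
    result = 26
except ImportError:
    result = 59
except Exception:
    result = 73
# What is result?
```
59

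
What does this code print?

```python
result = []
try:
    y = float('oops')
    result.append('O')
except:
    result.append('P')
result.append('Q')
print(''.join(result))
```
PQ

Exception raised in try, caught by bare except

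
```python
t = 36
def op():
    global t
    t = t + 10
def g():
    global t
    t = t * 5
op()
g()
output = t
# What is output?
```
230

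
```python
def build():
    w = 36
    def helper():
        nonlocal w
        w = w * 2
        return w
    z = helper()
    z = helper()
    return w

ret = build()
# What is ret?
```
144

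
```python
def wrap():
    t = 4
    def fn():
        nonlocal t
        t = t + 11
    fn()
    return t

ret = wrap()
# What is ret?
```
15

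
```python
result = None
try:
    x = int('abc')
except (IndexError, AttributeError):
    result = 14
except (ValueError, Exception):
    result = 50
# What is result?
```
50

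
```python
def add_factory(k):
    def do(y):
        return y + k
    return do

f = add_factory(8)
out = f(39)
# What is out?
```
47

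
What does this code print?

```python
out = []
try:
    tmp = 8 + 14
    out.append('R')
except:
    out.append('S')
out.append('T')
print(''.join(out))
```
RT

No exception, try block completes normally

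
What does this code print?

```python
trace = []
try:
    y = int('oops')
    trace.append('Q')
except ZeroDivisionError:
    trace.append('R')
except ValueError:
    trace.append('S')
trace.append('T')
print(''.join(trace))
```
ST

ValueError is caught by its specific handler, not ZeroDivisionError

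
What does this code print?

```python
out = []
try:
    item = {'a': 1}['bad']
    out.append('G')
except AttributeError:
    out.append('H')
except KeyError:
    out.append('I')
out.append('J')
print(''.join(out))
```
IJ

KeyError is caught by its specific handler, not AttributeError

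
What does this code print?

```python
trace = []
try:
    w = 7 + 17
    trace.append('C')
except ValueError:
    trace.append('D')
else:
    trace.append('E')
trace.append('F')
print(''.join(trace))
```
CEF

else block runs when no exception occurs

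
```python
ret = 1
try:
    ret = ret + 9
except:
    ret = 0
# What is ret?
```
10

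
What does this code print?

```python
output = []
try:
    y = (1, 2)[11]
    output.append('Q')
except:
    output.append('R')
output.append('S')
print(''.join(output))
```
RS

Exception raised in try, caught by bare except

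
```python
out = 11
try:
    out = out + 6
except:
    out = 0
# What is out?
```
17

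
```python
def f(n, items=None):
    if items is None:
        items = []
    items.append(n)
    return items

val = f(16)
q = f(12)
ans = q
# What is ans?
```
[12]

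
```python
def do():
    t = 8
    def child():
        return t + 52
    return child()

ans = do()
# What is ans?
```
60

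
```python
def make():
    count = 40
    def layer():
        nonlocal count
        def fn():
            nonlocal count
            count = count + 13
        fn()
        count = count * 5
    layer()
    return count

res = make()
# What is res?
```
265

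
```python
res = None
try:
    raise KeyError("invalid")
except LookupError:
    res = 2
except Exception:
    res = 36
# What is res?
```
2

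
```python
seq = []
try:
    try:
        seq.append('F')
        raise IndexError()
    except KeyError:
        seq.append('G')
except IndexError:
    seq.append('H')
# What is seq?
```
['F', 'H']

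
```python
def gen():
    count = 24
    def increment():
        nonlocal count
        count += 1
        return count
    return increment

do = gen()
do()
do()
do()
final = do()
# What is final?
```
28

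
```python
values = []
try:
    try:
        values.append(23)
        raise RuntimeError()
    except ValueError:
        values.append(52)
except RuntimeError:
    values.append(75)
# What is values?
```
[23, 75]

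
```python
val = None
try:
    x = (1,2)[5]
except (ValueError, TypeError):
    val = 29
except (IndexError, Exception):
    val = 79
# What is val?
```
79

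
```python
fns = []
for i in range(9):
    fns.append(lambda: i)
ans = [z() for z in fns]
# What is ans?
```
[8, 8, 8, 8, 8, 8, 8, 8, 8]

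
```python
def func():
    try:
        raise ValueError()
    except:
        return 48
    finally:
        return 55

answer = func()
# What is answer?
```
55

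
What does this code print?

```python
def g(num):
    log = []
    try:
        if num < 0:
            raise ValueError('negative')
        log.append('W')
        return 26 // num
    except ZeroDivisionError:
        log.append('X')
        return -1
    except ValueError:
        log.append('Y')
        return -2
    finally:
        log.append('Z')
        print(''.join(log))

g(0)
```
WXZ

num=0 causes ZeroDivisionError, caught, finally prints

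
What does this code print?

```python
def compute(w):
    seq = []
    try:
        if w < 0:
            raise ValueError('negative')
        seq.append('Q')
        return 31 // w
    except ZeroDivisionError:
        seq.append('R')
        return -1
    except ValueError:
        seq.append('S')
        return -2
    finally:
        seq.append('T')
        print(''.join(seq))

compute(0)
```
QRT

w=0 causes ZeroDivisionError, caught, finally prints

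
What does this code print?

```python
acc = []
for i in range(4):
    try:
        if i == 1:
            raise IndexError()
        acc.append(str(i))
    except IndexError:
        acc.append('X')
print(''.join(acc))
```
0X23

Exception on i=1 caught, loop continues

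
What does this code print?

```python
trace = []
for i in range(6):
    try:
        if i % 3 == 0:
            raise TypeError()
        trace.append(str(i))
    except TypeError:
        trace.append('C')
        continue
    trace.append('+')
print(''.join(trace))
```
C1+2+C4+5+

continue in except skips rest of loop body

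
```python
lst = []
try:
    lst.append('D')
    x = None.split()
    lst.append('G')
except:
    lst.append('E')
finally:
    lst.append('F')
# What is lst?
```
['D', 'E', 'F']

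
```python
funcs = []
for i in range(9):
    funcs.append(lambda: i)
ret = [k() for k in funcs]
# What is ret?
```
[8, 8, 8, 8, 8, 8, 8, 8, 8]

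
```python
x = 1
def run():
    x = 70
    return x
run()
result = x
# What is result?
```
1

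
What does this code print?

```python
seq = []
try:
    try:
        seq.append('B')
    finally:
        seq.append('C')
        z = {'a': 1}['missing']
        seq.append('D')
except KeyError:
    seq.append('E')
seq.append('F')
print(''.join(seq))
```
BCEF

Exception in inner finally caught by outer except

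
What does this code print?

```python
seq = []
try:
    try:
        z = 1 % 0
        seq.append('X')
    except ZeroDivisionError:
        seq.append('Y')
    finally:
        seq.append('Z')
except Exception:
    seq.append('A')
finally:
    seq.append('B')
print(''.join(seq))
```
YZB

Both finally blocks run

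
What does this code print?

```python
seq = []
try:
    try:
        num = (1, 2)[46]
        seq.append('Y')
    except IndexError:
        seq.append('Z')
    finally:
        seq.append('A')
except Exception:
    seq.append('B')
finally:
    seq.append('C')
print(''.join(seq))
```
ZAC

Both finally blocks run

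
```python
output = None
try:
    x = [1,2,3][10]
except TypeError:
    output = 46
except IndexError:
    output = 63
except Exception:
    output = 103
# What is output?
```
63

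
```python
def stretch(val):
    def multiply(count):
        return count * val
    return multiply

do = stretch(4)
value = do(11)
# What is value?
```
44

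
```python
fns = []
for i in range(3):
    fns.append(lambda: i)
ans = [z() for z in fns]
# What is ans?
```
[2, 2, 2]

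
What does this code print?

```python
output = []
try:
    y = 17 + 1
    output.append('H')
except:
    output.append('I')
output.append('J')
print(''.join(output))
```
HJ

No exception, try block completes normally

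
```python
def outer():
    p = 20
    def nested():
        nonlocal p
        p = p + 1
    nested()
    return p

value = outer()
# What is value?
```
21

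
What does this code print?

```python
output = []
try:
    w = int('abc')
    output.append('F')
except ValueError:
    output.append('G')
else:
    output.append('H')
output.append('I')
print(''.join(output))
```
GI

else block skipped when exception is caught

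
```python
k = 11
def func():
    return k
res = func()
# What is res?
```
11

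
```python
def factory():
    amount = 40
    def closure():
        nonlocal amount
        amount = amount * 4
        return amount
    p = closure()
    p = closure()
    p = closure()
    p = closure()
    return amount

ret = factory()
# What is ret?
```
10240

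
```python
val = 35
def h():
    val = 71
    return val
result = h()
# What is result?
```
71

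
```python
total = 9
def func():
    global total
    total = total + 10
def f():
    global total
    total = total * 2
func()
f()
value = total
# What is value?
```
38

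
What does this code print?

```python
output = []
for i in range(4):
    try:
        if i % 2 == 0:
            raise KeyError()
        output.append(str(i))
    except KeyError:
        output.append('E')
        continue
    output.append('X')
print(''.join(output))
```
E1XE3X

continue in except skips rest of loop body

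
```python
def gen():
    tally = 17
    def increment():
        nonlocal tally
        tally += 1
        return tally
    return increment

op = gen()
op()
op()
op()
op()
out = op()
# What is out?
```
22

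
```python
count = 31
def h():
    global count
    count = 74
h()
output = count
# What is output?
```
74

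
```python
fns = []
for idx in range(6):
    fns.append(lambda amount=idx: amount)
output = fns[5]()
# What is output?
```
5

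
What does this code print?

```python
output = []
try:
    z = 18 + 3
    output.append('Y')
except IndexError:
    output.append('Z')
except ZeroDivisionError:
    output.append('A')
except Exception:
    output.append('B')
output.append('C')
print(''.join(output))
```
YC

No exception, try block completes normally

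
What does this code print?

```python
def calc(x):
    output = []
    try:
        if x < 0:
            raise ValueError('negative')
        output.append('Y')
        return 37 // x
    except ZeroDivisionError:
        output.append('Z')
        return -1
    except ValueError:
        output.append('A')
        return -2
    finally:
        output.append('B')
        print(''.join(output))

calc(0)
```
YZB

x=0 causes ZeroDivisionError, caught, finally prints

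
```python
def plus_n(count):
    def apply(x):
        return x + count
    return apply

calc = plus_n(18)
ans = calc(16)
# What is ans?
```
34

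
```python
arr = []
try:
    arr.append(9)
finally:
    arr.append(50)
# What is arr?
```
[9, 50]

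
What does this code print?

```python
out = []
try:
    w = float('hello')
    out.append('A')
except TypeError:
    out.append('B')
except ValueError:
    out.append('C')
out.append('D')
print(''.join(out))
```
CD

ValueError is caught by its specific handler, not TypeError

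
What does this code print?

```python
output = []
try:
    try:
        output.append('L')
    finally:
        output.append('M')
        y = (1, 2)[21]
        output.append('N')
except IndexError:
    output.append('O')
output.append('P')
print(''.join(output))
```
LMOP

Exception in inner finally caught by outer except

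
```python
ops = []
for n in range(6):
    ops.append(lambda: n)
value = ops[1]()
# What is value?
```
5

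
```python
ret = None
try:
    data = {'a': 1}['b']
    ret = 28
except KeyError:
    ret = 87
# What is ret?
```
87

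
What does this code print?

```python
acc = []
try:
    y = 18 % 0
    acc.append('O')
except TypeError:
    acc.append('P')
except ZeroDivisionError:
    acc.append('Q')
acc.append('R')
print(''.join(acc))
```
QR

ZeroDivisionError is caught by its specific handler, not TypeError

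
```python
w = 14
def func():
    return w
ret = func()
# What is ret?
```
14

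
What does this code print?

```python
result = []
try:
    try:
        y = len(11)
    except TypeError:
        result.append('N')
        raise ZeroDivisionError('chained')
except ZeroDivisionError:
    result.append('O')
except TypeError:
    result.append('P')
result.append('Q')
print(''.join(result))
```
NOQ

ZeroDivisionError raised and caught, original TypeError not re-raised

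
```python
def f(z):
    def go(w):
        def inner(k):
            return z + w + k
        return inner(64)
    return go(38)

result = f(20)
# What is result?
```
122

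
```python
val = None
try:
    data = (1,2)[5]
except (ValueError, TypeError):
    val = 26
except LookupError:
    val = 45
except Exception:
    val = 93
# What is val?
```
45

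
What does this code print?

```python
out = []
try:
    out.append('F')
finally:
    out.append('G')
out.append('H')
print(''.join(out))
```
FGH

try/finally without except, no exception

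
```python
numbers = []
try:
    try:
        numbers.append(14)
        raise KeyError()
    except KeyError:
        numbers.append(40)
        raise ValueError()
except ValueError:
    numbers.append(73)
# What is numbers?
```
[14, 40, 73]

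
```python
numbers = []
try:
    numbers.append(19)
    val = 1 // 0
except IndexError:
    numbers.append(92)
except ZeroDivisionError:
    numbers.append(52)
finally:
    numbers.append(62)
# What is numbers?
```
[19, 52, 62]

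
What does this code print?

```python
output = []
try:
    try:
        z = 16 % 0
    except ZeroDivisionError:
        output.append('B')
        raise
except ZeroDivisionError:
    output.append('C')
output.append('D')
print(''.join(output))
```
BCD

raise without argument re-raises current exception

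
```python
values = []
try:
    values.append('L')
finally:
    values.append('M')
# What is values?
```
['L', 'M']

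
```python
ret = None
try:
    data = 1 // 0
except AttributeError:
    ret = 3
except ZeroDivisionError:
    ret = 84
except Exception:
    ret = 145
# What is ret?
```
84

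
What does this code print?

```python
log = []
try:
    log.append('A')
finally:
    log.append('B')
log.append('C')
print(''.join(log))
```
ABC

try/finally without except, no exception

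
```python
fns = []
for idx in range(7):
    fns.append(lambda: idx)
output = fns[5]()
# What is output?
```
6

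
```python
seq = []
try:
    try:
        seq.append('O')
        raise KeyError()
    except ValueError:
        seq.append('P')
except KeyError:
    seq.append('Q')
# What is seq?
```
['O', 'Q']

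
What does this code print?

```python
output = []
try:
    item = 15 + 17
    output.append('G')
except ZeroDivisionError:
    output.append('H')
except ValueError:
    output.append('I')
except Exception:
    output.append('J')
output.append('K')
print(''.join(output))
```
GK

No exception, try block completes normally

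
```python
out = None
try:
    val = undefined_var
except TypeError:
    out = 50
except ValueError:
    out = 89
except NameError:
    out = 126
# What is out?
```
126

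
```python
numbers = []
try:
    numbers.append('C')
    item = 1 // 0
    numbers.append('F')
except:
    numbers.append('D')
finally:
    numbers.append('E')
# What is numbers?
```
['C', 'D', 'E']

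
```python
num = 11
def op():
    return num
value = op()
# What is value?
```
11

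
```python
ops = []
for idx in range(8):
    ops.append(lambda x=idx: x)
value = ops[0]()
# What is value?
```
0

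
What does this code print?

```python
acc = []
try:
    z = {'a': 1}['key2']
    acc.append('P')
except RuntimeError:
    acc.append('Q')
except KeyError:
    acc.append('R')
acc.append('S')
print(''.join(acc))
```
RS

KeyError is caught by its specific handler, not RuntimeError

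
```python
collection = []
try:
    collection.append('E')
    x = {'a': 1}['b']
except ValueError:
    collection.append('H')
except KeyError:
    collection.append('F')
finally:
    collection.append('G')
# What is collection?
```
['E', 'F', 'G']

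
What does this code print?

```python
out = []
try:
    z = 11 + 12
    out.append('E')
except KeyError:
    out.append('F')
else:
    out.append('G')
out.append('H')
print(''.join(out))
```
EGH

else block runs when no exception occurs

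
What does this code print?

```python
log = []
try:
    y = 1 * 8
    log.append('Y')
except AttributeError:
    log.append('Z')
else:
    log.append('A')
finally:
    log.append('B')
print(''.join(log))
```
YAB

else runs before finally when no exception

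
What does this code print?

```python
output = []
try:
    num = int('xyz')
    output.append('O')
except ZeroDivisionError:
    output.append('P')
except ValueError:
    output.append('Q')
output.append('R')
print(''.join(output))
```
QR

ValueError is caught by its specific handler, not ZeroDivisionError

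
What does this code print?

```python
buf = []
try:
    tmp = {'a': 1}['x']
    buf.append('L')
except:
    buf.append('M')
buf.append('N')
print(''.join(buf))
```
MN

Exception raised in try, caught by bare except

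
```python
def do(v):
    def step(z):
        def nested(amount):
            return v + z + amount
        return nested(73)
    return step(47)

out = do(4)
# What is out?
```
124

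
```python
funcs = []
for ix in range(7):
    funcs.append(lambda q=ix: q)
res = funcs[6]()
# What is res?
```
6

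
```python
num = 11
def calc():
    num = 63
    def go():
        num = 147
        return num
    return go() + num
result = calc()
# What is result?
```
210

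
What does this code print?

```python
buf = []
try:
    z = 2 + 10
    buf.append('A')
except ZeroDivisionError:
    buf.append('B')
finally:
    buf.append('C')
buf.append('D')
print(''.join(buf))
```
ACD

finally runs after normal execution too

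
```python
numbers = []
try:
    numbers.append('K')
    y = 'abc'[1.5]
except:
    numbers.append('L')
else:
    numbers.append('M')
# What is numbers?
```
['K', 'L']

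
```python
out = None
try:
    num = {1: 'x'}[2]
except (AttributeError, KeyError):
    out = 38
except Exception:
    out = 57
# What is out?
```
38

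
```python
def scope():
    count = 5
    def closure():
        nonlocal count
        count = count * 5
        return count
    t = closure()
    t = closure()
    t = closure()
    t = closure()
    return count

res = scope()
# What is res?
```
3125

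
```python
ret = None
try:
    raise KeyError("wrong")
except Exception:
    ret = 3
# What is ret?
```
3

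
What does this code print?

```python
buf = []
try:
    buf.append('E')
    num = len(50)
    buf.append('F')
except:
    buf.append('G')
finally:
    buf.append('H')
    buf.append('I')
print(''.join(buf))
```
EGHI

Code before exception runs, then except, then all of finally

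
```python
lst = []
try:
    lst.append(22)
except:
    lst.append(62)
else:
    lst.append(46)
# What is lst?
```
[22, 46]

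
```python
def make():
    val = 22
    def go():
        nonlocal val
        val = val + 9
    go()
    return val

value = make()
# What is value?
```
31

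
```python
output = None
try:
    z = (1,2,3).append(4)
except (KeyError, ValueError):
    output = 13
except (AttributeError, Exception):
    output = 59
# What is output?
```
59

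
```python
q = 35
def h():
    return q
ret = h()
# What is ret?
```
35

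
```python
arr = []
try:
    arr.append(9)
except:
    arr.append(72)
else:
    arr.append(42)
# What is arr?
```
[9, 42]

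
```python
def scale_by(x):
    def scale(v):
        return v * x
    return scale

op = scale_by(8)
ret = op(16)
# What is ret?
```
128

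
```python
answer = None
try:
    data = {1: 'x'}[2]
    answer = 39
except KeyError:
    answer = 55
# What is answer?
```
55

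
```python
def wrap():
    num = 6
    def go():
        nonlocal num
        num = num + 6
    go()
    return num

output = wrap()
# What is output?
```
12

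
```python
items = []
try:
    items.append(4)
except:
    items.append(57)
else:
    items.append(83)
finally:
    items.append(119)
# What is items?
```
[4, 83, 119]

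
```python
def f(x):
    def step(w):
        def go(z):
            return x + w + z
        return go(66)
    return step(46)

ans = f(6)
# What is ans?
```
118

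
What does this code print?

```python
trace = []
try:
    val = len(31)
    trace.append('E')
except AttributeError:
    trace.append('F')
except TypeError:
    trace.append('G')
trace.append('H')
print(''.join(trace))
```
GH

TypeError is caught by its specific handler, not AttributeError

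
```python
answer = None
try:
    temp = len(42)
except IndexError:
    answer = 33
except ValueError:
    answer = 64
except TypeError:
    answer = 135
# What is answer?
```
135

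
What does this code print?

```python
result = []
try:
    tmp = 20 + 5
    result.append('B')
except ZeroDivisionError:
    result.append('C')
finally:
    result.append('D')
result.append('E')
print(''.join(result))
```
BDE

finally runs after normal execution too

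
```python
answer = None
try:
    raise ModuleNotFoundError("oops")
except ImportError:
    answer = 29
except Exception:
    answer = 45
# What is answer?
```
29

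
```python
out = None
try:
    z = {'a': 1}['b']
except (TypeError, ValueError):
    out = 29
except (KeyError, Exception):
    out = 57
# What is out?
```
57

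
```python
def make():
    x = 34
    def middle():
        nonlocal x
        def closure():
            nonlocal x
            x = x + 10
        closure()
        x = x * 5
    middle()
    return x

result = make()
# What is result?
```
220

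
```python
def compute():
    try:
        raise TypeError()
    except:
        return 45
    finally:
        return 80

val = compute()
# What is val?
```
80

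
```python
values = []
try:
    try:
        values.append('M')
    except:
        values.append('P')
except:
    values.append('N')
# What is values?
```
['M']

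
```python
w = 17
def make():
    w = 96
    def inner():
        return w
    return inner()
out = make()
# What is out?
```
96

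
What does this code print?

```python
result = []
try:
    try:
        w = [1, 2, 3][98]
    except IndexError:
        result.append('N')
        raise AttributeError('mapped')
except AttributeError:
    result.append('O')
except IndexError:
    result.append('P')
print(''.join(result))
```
NO

New AttributeError raised, caught by outer AttributeError handler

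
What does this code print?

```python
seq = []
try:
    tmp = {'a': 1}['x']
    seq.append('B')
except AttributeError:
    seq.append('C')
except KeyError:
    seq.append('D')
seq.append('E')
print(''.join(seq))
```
DE

KeyError is caught by its specific handler, not AttributeError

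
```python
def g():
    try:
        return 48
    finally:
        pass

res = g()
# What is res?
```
48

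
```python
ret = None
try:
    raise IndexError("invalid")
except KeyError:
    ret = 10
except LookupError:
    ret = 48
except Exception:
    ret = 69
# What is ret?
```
48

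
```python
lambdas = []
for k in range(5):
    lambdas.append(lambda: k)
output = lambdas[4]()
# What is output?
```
4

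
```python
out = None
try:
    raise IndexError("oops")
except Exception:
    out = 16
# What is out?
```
16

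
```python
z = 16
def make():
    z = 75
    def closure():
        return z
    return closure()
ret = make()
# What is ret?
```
75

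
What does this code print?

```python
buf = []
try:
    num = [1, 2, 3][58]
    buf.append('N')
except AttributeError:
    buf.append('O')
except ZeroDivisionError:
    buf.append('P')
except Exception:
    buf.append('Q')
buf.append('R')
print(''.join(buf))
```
QR

IndexError not specifically caught, falls to Exception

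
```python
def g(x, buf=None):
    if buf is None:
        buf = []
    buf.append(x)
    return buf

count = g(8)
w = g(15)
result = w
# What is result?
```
[15]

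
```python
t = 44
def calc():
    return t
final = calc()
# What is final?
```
44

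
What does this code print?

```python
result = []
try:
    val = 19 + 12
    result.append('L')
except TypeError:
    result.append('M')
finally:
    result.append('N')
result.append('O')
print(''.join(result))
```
LNO

finally runs after normal execution too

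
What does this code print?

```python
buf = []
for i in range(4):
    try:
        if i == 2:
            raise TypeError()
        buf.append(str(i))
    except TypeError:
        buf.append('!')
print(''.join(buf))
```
01!3

Exception on i=2 caught, loop continues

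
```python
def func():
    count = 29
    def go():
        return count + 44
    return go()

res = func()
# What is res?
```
73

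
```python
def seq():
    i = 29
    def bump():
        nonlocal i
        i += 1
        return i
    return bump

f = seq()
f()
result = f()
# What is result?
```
31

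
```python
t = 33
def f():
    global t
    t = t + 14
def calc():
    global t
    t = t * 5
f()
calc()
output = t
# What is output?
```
235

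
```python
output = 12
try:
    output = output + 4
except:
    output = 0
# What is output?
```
16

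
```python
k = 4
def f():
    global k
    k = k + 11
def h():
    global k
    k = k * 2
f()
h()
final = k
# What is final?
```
30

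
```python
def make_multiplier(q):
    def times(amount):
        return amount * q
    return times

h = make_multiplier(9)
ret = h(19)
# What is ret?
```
171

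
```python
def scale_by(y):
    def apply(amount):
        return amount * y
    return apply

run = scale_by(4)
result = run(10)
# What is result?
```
40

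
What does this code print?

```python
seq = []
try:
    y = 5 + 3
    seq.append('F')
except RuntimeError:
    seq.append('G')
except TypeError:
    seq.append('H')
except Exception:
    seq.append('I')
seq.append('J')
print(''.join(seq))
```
FJ

No exception, try block completes normally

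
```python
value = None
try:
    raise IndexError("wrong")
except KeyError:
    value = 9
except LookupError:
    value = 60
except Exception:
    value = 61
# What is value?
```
60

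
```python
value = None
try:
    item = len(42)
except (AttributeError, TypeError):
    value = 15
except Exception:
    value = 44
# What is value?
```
15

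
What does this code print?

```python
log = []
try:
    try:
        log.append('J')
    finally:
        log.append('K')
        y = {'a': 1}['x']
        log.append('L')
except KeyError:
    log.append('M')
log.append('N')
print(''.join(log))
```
JKMN

Exception in inner finally caught by outer except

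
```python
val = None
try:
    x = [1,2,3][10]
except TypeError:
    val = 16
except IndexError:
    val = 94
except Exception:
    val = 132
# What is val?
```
94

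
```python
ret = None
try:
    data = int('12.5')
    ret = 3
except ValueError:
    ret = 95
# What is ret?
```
95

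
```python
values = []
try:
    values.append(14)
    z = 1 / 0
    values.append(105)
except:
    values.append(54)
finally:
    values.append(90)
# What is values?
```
[14, 54, 90]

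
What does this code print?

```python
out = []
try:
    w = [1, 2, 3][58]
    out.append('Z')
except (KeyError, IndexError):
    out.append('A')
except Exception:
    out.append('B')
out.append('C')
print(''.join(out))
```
AC

IndexError matches tuple containing it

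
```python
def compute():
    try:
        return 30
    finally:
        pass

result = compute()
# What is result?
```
30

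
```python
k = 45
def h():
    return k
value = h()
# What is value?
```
45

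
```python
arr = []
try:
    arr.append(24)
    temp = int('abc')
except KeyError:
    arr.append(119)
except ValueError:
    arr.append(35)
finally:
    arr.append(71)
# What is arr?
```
[24, 35, 71]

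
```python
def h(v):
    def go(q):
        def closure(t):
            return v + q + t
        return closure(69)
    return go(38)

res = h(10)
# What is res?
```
117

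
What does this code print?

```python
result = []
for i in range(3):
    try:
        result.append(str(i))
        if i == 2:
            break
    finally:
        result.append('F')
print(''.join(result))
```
0F1F2F

finally runs even when breaking out of loop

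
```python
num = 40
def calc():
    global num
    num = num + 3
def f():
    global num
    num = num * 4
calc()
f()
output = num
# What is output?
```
172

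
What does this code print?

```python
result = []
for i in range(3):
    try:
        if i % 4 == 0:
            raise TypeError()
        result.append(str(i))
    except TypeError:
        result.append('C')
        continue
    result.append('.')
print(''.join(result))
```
C1.2.

continue in except skips rest of loop body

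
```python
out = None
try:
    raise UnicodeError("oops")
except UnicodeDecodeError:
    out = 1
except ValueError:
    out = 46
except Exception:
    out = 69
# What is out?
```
46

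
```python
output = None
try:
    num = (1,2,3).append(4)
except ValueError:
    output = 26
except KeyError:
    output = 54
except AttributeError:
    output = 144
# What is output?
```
144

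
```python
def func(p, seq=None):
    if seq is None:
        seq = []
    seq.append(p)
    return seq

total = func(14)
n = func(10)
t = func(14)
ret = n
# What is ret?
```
[10]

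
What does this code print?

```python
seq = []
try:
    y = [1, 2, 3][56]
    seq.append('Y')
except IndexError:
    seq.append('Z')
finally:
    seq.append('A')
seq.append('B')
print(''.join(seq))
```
ZAB

finally always runs, even after exception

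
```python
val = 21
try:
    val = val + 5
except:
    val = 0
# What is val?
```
26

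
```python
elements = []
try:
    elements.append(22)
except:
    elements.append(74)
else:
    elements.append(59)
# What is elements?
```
[22, 59]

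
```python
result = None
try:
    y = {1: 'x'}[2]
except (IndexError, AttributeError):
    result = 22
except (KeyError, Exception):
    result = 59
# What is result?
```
59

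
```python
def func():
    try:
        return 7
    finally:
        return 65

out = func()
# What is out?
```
65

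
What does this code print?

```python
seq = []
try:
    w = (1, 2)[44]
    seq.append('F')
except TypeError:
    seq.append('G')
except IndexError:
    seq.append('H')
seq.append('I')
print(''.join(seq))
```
HI

IndexError is caught by its specific handler, not TypeError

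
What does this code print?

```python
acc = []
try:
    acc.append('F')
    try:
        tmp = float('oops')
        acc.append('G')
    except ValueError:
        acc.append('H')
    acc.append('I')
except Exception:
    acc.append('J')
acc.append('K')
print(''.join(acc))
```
FHIK

Inner exception caught by inner handler, outer continues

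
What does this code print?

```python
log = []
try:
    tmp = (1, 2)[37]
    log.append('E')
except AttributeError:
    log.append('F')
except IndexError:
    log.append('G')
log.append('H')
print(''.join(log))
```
GH

IndexError is caught by its specific handler, not AttributeError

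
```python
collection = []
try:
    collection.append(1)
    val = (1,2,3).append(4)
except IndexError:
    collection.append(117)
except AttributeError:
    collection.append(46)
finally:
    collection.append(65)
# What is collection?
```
[1, 46, 65]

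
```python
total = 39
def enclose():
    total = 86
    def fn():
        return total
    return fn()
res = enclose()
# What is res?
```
86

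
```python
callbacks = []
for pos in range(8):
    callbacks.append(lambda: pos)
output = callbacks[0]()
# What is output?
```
7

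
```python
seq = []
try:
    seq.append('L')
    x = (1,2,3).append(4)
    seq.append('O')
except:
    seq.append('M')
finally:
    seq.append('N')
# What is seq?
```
['L', 'M', 'N']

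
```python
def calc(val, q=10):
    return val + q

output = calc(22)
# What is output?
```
32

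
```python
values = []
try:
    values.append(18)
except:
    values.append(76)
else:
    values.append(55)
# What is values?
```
[18, 55]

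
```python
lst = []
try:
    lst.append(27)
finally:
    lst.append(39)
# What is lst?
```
[27, 39]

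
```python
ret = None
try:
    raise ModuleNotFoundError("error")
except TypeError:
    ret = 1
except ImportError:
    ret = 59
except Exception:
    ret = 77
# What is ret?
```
59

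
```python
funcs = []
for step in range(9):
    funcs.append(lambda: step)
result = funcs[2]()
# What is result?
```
8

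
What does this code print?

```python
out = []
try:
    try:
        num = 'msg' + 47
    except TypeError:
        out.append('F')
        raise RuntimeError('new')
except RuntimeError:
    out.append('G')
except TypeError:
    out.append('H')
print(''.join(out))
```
FG

New RuntimeError raised, caught by outer RuntimeError handler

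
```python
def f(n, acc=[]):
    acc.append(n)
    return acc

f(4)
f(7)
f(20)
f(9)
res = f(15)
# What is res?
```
[4, 7, 20, 9, 15]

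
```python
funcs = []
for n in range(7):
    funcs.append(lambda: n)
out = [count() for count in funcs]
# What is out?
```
[6, 6, 6, 6, 6, 6, 6]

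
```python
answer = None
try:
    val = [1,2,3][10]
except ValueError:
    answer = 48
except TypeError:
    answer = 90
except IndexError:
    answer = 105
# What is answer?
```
105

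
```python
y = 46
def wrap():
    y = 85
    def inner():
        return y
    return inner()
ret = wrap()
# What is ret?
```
85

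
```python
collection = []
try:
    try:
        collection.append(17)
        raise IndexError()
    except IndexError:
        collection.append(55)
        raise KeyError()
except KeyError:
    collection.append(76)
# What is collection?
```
[17, 55, 76]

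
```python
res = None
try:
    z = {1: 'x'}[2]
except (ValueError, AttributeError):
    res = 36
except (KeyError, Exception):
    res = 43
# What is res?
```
43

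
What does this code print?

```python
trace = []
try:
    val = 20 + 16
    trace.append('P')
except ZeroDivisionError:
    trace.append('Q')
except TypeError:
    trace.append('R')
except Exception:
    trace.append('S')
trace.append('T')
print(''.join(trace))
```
PT

No exception, try block completes normally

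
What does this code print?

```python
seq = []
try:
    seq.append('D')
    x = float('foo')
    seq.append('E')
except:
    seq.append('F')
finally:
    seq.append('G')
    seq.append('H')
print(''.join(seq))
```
DFGH

Code before exception runs, then except, then all of finally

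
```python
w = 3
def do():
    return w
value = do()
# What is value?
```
3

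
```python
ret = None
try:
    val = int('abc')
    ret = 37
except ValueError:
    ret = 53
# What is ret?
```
53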